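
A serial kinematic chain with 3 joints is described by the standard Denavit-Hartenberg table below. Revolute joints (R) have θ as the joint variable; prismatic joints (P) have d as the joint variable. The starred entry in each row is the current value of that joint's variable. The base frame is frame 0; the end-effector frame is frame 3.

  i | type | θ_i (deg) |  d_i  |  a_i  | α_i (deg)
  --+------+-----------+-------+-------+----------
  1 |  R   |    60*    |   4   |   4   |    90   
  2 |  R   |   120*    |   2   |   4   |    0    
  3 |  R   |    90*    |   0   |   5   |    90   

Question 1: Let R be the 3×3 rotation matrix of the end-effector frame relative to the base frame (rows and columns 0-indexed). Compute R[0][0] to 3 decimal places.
End-effector x-axis (col 0 of R) = (-0.4330,-0.7500,-0.5000)
R[0][0] = -0.4330

-0.433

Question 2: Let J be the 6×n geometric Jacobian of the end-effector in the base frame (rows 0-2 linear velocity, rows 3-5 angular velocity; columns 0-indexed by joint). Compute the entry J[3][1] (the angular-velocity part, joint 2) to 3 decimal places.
0.866

axis z_1 = (0.8660,-0.5000,0.0000); lever o_n−o_1 = (-1.4330,-6.4821,0.9641)
cross product → J_v[:, 1] = (-0.4821,-0.8349,-6.3301)
J_ω[:, 1] = z_1
entry J[3][1] = 0.8660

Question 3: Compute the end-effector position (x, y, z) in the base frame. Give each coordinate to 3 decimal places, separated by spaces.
0.567 -3.018 4.964

after link 1: o_1 = (2.0000, 3.4641, 4.0000)
after link 2: o_2 = (2.7321, 0.7321, 7.4641)
after link 3: o_3 = (0.5670, -3.0179, 4.9641)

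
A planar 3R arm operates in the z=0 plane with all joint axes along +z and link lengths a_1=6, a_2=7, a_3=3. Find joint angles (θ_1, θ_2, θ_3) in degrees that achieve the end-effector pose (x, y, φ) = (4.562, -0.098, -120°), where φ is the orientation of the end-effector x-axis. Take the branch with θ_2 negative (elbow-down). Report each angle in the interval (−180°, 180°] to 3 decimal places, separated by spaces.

90.002 -120.001 -90.001

wrist centre = target − a_3·(cos φ, sin φ) = (6.0620, 2.5001)
cos θ_2 = (42.9982−6²−7²)/(2·6·7) = -0.5000; θ_2 = -120.0014° (elbow-down)
β = atan2(2.5001,6.0620) = 22.4121°; ψ = atan2(-6.0621,2.4999) = -67.5900°
θ_1 = β − ψ = 90.0021°
θ_3 = φ − θ_1 − θ_2 = -90.0007° (wrapped to (-180°,180°])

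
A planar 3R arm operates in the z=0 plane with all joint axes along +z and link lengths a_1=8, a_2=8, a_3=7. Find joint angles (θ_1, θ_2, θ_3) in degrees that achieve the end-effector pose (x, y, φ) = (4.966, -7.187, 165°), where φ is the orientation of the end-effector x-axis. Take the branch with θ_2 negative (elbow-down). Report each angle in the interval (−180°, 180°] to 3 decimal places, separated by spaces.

-15.000 -44.999 -135.001

wrist centre = target − a_3·(cos φ, sin φ) = (11.7275, -8.9987)
cos θ_2 = (218.5110−8²−8²)/(2·8·8) = 0.7071; θ_2 = -44.9992° (elbow-down)
β = atan2(-8.9987,11.7275) = -37.4998°; ψ = atan2(-5.6568,13.6569) = -22.4996°
θ_1 = β − ψ = -15.0002°
θ_3 = φ − θ_1 − θ_2 = -135.0007° (wrapped to (-180°,180°])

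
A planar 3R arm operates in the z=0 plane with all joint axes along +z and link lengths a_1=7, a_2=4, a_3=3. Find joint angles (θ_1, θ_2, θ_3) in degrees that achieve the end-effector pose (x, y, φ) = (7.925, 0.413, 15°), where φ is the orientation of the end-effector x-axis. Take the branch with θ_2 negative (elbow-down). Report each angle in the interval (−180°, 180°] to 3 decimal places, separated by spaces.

30.004 -134.996 119.992

wrist centre = target − a_3·(cos φ, sin φ) = (5.0272, -0.3635)
cos θ_2 = (25.4051−7²−4²)/(2·7·4) = -0.7071; θ_2 = -134.9956° (elbow-down)
β = atan2(-0.3635,5.0272) = -4.1352°; ψ = atan2(-2.8286,4.1718) = -34.1389°
θ_1 = β − ψ = 30.0037°
θ_3 = φ − θ_1 − θ_2 = 119.9919° (wrapped to (-180°,180°])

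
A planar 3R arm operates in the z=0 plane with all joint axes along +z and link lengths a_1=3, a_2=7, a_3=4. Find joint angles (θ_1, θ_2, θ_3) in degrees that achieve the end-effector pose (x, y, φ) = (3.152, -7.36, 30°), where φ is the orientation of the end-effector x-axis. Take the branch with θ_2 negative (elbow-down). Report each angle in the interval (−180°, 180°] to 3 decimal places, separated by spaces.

-60.014 -44.984 134.998

wrist centre = target − a_3·(cos φ, sin φ) = (-0.3121, -9.3600)
cos θ_2 = (87.7070−3²−7²)/(2·3·7) = 0.7073; θ_2 = -44.9836° (elbow-down)
β = atan2(-9.3600,-0.3121) = -91.9098°; ψ = atan2(-4.9483,7.9512) = -31.8956°
θ_1 = β − ψ = -60.0141°
θ_3 = φ − θ_1 − θ_2 = 134.9977° (wrapped to (-180°,180°])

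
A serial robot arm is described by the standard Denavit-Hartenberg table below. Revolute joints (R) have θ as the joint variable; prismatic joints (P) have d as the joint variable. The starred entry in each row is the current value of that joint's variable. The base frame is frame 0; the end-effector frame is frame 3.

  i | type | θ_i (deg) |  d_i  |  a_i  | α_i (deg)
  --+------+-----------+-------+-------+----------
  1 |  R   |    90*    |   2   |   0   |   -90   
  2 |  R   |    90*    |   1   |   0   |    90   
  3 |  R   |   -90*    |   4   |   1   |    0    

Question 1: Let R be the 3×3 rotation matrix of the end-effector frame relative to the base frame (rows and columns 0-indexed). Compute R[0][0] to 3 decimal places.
1.000

End-effector x-axis (col 0 of R) = (1.0000,0.0000,-0.0000)
R[0][0] = 1.0000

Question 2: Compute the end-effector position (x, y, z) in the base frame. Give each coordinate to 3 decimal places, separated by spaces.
after link 1: o_1 = (0.0000, 0.0000, 2.0000)
after link 2: o_2 = (-1.0000, 0.0000, 2.0000)
after link 3: o_3 = (0.0000, 4.0000, 2.0000)

0.000 4.000 2.000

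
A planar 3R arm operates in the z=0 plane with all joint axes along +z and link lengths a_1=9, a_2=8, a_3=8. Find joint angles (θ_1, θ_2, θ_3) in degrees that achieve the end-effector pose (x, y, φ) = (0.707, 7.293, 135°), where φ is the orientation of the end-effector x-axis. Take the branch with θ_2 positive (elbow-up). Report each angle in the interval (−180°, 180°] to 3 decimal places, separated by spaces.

wrist centre = target − a_3·(cos φ, sin φ) = (6.3639, 1.6361)
cos θ_2 = (43.1756−9²−8²)/(2·9·8) = -0.7071; θ_2 = 135.0006° (elbow-up)
β = atan2(1.6361,6.3639) = 14.4185°; ψ = atan2(5.6568,3.3431) = 59.4175°
θ_1 = β − ψ = -44.9990°
θ_3 = φ − θ_1 − θ_2 = 44.9985° (wrapped to (-180°,180°])

-44.999 135.001 44.998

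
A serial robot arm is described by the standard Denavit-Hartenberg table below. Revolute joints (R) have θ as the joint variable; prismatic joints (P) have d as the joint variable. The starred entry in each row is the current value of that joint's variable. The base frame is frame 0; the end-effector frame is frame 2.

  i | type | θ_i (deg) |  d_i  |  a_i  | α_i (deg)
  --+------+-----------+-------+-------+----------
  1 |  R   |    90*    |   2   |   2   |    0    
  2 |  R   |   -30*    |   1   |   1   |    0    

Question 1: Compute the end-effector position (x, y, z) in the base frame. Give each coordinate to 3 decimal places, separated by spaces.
after link 1: o_1 = (0.0000, 2.0000, 2.0000)
after link 2: o_2 = (0.5000, 2.8660, 3.0000)

0.500 2.866 3.000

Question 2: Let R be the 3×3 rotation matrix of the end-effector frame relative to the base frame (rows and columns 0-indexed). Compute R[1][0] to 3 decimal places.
End-effector x-axis (col 0 of R) = (0.5000,0.8660,0.0000)
R[1][0] = 0.8660

0.866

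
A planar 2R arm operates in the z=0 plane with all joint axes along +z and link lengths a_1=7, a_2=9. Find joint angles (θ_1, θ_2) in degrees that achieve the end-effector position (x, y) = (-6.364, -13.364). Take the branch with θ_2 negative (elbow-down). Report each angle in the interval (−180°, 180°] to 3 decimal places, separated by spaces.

cos θ_2 = (219.0970−7²−9²)/(2·7·9) = 0.7071; θ_2 = -44.9990° (elbow-down)
β = atan2(-13.3640,-6.3640) = -115.4640°; ψ = atan2(-6.3639,13.3641) = -25.4634°
θ_1 = β − ψ = -90.0006°

-90.001 -44.999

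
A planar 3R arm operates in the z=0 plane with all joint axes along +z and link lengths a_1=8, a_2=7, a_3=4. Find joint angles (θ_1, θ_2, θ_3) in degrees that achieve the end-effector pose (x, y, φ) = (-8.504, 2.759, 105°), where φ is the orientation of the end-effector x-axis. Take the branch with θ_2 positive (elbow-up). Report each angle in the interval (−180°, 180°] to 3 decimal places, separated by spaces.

135.001 119.999 -150.000

wrist centre = target − a_3·(cos φ, sin φ) = (-7.4687, -1.1047)
cos θ_2 = (57.0022−8²−7²)/(2·8·7) = -0.5000; θ_2 = 119.9987° (elbow-up)
β = atan2(-1.1047,-7.4687) = -171.5864°; ψ = atan2(6.0623,4.5001) = 53.4127°
θ_1 = β − ψ = -224.9991°
θ_3 = φ − θ_1 − θ_2 = -149.9996° (wrapped to (-180°,180°])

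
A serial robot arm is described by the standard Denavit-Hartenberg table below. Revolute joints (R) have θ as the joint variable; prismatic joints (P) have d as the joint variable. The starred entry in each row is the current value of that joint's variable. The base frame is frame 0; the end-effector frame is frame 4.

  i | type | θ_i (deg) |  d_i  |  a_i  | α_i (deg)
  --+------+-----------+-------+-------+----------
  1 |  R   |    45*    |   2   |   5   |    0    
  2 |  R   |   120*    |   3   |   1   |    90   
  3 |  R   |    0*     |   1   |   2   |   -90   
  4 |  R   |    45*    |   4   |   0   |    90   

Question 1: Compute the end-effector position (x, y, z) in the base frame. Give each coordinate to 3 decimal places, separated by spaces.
0.897 5.278 9.000

after link 1: o_1 = (3.5355, 3.5355, 2.0000)
after link 2: o_2 = (2.5696, 3.7944, 5.0000)
after link 3: o_3 = (0.8966, 5.2779, 5.0000)
after link 4: o_4 = (0.8966, 5.2779, 9.0000)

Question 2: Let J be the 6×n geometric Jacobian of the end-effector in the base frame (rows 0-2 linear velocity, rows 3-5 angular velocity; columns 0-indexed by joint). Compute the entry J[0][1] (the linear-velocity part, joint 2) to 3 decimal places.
-1.742

axis z_1 = (0.0000,0.0000,1.0000); lever o_n−o_1 = (-2.6390,1.7424,7.0000)
cross product → J_v[:, 1] = (-1.7424,-2.6390,0.0000)
J_ω[:, 1] = z_1
entry J[0][1] = -1.7424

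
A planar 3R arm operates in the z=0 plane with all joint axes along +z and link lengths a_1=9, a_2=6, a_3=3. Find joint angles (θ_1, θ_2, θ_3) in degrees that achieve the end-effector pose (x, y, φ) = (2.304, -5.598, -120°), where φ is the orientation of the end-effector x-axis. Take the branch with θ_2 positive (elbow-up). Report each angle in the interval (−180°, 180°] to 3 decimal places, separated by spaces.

wrist centre = target − a_3·(cos φ, sin φ) = (3.8040, -2.9999)
cos θ_2 = (23.4700−9²−6²)/(2·9·6) = -0.8660; θ_2 = 149.9993° (elbow-up)
β = atan2(-2.9999,3.8040) = -38.2601°; ψ = atan2(3.0001,3.8039) = 38.2623°
θ_1 = β − ψ = -76.5225°
θ_3 = φ − θ_1 − θ_2 = 166.5232° (wrapped to (-180°,180°])

-76.522 149.999 166.523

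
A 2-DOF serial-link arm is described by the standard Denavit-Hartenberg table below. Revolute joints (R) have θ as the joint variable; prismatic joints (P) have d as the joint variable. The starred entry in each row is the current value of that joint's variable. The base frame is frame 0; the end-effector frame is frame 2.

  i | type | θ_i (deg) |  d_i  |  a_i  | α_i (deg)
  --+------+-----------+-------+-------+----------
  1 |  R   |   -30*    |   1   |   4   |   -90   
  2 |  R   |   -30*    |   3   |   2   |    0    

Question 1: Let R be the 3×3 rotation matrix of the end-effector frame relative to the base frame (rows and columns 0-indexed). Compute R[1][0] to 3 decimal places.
-0.433

End-effector x-axis (col 0 of R) = (0.7500,-0.4330,0.5000)
R[1][0] = -0.4330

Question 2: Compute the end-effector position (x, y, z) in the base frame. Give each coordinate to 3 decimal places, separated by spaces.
after link 1: o_1 = (3.4641, -2.0000, 1.0000)
after link 2: o_2 = (6.4641, -0.2679, 2.0000)

6.464 -0.268 2.000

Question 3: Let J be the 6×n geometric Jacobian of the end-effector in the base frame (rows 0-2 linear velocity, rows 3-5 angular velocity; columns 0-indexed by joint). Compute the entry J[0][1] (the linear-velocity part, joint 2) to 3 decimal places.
0.866

axis z_1 = (0.5000,0.8660,0.0000); lever o_n−o_1 = (3.0000,1.7321,1.0000)
cross product → J_v[:, 1] = (0.8660,-0.5000,-1.7321)
J_ω[:, 1] = z_1
entry J[0][1] = 0.8660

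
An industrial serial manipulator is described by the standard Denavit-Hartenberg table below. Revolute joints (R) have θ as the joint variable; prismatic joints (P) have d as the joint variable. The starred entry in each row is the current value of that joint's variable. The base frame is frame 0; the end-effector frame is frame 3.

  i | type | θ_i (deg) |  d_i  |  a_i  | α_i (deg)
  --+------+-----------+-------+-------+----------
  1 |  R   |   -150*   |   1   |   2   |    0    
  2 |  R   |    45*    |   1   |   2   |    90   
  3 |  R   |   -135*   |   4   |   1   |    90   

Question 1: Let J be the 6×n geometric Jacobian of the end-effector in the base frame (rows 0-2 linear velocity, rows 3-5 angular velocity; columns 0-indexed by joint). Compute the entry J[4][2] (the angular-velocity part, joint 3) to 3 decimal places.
axis z_2 = (-0.9659,0.2588,0.0000); lever o_n−o_2 = (-3.6807,1.7183,-0.7071)
cross product → J_v[:, 2] = (-0.1830,-0.6830,-0.7071)
J_ω[:, 2] = z_2
entry J[4][2] = 0.2588

0.259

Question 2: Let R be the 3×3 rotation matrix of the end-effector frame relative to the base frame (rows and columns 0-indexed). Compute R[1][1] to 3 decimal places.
End-effector y-axis (col 1 of R) = (-0.9659,0.2588,0.0000)
R[1][1] = 0.2588

0.259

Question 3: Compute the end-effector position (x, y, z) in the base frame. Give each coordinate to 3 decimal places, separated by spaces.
-5.930 -1.214 1.293

after link 1: o_1 = (-1.7321, -1.0000, 1.0000)
after link 2: o_2 = (-2.2497, -2.9319, 2.0000)
after link 3: o_3 = (-5.9304, -1.2136, 1.2929)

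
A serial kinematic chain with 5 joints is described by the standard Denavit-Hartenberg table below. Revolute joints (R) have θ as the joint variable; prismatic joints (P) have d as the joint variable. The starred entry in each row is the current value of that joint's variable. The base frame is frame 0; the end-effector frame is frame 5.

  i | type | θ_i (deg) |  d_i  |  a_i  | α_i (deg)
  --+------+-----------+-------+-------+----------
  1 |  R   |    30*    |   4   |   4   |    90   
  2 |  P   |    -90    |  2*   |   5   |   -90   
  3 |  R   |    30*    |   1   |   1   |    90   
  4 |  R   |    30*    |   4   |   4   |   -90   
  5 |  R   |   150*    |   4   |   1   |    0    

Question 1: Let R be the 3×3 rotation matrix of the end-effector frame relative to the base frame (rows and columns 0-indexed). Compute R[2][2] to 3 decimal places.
0.433

End-effector z-axis (col 2 of R) = (0.8750,0.2165,0.4330)
R[2][2] = 0.4330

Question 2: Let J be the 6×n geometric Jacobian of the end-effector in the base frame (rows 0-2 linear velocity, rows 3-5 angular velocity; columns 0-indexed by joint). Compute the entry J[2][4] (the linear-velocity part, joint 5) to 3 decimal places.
-0.058

axis z_4 = (0.8750,0.2165,0.4330); lever o_n−o_4 = (3.0960,0.6998,2.6316)
cross product → J_v[:, 4] = (0.2667,-0.9620,-0.0580)
J_ω[:, 4] = z_4
entry J[2][4] = -0.0580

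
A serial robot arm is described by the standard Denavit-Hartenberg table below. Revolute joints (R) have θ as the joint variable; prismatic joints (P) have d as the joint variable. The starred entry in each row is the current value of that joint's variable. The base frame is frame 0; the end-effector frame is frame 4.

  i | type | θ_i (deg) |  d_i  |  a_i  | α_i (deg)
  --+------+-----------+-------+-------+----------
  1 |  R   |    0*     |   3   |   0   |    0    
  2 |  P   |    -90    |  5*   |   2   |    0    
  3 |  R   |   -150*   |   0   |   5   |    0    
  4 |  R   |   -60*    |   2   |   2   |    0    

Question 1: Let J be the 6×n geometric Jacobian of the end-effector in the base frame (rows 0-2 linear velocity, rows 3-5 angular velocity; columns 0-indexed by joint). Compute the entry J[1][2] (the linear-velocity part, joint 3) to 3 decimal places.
axis z_2 = (0.0000,0.0000,1.0000); lever o_n−o_2 = (-1.5000,6.0622,2.0000)
cross product → J_v[:, 2] = (-6.0622,-1.5000,0.0000)
J_ω[:, 2] = z_2
entry J[1][2] = -1.5000

-1.500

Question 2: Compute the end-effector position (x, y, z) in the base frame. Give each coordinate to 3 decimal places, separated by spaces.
-1.500 4.062 10.000

after link 1: o_1 = (0.0000, 0.0000, 3.0000)
after link 2: o_2 = (0.0000, -2.0000, 8.0000)
after link 3: o_3 = (-2.5000, 2.3301, 8.0000)
after link 4: o_4 = (-1.5000, 4.0622, 10.0000)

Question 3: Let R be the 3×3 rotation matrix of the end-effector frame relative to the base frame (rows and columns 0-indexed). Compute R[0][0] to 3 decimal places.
0.500

End-effector x-axis (col 0 of R) = (0.5000,0.8660,0.0000)
R[0][0] = 0.5000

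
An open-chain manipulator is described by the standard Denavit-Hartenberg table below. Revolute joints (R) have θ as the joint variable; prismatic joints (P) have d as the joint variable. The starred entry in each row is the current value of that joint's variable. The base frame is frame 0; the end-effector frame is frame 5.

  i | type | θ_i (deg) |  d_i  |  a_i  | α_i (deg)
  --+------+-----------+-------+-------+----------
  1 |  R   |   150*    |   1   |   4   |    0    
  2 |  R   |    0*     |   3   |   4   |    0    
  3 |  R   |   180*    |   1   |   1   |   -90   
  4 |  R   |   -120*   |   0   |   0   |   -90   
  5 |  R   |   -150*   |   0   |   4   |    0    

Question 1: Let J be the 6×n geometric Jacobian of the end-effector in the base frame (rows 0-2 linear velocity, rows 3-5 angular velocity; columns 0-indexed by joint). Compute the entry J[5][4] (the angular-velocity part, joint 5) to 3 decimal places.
0.500

axis z_4 = (0.7500,-0.4330,0.5000); lever o_n−o_4 = (2.5000,0.8660,-3.0000)
cross product → J_v[:, 4] = (0.8660,3.5000,1.7321)
J_ω[:, 4] = z_4
entry J[5][4] = 0.5000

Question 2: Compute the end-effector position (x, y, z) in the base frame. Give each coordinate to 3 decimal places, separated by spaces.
-3.562 4.366 2.000

after link 1: o_1 = (-3.4641, 2.0000, 1.0000)
after link 2: o_2 = (-6.9282, 4.0000, 4.0000)
after link 3: o_3 = (-6.0622, 3.5000, 5.0000)
after link 4: o_4 = (-6.0622, 3.5000, 5.0000)
after link 5: o_5 = (-3.5622, 4.3660, 2.0000)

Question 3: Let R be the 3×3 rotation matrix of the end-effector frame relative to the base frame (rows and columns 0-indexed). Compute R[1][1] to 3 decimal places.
0.875

End-effector y-axis (col 1 of R) = (0.2165,0.8750,0.4330)
R[1][1] = 0.8750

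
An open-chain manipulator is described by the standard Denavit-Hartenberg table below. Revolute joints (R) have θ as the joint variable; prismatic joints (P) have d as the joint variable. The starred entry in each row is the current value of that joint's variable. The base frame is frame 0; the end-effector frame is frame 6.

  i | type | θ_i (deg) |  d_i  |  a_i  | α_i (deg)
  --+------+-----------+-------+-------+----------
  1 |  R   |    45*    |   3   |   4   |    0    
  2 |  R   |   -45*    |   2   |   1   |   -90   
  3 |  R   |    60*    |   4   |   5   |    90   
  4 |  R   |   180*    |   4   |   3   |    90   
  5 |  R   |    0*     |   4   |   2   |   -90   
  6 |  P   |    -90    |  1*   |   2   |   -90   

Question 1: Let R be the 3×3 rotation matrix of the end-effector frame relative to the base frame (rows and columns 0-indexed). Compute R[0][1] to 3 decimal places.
-0.866

End-effector y-axis (col 1 of R) = (-0.8660,-0.0000,-0.5000)
R[0][1] = -0.8660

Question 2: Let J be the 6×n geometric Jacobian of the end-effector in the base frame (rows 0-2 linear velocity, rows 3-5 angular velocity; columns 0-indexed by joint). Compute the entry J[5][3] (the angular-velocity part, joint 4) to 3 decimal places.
0.500

axis z_3 = (0.8660,0.0000,0.5000); lever o_n−o_3 = (1.8301,6.0000,6.8301)
cross product → J_v[:, 3] = (-3.0000,-5.0000,5.1962)
J_ω[:, 3] = z_3
entry J[5][3] = 0.5000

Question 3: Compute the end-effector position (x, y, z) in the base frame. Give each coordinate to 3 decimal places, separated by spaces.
8.159 12.828 7.500

after link 1: o_1 = (2.8284, 2.8284, 3.0000)
after link 2: o_2 = (3.8284, 2.8284, 5.0000)
after link 3: o_3 = (6.3284, 6.8284, 0.6699)
after link 4: o_4 = (8.2925, 6.8284, 5.2679)
after link 5: o_5 = (7.2925, 10.8284, 7.0000)
after link 6: o_6 = (8.1586, 12.8284, 7.5000)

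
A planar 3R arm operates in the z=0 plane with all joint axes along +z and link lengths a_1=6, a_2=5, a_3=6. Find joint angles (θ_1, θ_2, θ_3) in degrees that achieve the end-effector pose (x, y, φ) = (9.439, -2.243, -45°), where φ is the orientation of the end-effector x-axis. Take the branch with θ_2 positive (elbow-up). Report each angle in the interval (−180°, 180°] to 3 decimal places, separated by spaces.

-30.004 119.999 -134.995

wrist centre = target − a_3·(cos φ, sin φ) = (5.1964, 1.9996)
cos θ_2 = (31.0007−6²−5²)/(2·6·5) = -0.5000; θ_2 = 119.9992° (elbow-up)
β = atan2(1.9996,5.1964) = 21.0475°; ψ = atan2(4.3302,3.5001) = 51.0515°
θ_1 = β − ψ = -30.0040°
θ_3 = φ − θ_1 − θ_2 = -134.9953° (wrapped to (-180°,180°])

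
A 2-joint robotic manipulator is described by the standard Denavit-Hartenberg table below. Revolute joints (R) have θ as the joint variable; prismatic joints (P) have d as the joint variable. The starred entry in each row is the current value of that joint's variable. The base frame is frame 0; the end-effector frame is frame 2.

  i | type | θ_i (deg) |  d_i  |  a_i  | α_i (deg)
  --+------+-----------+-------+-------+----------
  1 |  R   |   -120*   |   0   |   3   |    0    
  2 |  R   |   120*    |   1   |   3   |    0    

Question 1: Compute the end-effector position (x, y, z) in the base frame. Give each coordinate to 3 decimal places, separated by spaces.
1.500 -2.598 1.000

after link 1: o_1 = (-1.5000, -2.5981, 0.0000)
after link 2: o_2 = (1.5000, -2.5981, 1.0000)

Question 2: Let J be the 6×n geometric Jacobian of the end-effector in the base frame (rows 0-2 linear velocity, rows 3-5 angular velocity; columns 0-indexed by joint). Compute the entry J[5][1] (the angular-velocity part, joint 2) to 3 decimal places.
1.000

axis z_1 = (0.0000,0.0000,1.0000); lever o_n−o_1 = (3.0000,0.0000,1.0000)
cross product → J_v[:, 1] = (0.0000,3.0000,0.0000)
J_ω[:, 1] = z_1
entry J[5][1] = 1.0000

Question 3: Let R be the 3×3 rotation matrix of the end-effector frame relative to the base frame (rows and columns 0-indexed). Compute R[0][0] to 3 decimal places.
1.000

End-effector x-axis (col 0 of R) = (1.0000,0.0000,0.0000)
R[0][0] = 1.0000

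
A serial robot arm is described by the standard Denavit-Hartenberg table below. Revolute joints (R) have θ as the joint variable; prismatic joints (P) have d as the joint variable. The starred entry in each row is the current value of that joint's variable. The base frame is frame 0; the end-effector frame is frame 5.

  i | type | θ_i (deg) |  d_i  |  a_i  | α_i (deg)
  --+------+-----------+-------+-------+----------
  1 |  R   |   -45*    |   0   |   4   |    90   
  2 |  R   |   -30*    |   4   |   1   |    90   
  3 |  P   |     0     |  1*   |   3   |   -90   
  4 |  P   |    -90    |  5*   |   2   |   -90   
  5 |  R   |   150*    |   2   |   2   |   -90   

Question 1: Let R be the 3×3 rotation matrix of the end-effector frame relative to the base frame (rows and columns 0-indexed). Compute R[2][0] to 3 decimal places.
0.750

End-effector x-axis (col 0 of R) = (0.6597,0.0474,0.7500)
R[2][0] = 0.7500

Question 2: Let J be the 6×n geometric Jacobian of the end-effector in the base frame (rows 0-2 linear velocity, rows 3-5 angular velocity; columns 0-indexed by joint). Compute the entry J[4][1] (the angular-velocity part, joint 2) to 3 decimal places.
axis z_1 = (-0.7071,-0.7071,0.0000); lever o_n−o_1 = (-2.4309,-8.8828,-4.0981)
cross product → J_v[:, 1] = (2.8978,-2.8978,4.5622)
J_ω[:, 1] = z_1
entry J[4][1] = -0.7071

-0.707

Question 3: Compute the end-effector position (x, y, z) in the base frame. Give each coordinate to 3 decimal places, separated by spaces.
after link 1: o_1 = (2.8284, -2.8284, 0.0000)
after link 2: o_2 = (0.6124, -6.2692, -0.5000)
after link 3: o_3 = (2.0959, -7.7528, -2.8660)
after link 4: o_4 = (-2.1467, -10.5812, -4.5981)
after link 5: o_5 = (0.3975, -11.7112, -4.0981)

0.398 -11.711 -4.098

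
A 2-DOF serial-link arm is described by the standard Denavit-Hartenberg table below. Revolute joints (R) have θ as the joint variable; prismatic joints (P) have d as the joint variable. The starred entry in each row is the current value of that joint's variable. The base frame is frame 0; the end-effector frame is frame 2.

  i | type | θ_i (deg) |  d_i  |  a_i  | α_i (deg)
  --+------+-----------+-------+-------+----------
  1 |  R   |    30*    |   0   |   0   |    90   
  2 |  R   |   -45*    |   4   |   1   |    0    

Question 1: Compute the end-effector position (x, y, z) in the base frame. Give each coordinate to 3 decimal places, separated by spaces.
2.612 -3.111 -0.707

after link 1: o_1 = (0.0000, 0.0000, 0.0000)
after link 2: o_2 = (2.6124, -3.1105, -0.7071)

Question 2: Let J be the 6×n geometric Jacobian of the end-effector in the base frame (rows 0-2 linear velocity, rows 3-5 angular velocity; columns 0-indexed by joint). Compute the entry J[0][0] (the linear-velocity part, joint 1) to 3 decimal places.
3.111

axis z_0 = ẑ; lever o_n−o_0 = (2.6124,-3.1105,-0.7071)
cross product → J_v[:, 0] = (3.1105,2.6124,-0.0000)
J_ω[:, 0] = z_0
entry J[0][0] = 3.1105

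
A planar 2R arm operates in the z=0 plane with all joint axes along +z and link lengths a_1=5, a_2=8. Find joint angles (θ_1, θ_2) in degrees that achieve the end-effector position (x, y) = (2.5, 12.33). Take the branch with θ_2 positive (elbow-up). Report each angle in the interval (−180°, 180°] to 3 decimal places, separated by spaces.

cos θ_2 = (158.2789−5²−8²)/(2·5·8) = 0.8660; θ_2 = 30.0045° (elbow-up)
β = atan2(12.3300,2.5000) = 78.5382°; ψ = atan2(4.0005,11.9279) = 18.5411°
θ_1 = β − ψ = 59.9971°

59.997 30.004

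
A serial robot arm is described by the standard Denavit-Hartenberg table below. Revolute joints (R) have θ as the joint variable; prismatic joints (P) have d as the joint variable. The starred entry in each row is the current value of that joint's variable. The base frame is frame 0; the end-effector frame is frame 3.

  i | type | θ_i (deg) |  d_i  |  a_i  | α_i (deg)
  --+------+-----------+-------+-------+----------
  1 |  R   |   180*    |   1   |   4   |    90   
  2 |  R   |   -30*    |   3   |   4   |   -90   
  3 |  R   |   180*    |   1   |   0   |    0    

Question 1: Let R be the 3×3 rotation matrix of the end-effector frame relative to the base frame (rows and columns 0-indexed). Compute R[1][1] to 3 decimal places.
1.000

End-effector y-axis (col 1 of R) = (0.0000,1.0000,0.0000)
R[1][1] = 1.0000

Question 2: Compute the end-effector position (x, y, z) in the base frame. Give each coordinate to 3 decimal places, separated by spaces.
-7.964 3.000 -0.134

after link 1: o_1 = (-4.0000, 0.0000, 1.0000)
after link 2: o_2 = (-7.4641, 3.0000, -1.0000)
after link 3: o_3 = (-7.9641, 3.0000, -0.1340)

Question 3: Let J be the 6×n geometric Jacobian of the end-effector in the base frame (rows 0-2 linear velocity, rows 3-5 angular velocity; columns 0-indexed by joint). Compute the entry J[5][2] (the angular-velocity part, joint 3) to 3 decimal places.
axis z_2 = (-0.5000,0.0000,0.8660); lever o_n−o_2 = (-0.5000,0.0000,0.8660)
cross product → J_v[:, 2] = (0.0000,-0.0000,0.0000)
J_ω[:, 2] = z_2
entry J[5][2] = 0.8660

0.866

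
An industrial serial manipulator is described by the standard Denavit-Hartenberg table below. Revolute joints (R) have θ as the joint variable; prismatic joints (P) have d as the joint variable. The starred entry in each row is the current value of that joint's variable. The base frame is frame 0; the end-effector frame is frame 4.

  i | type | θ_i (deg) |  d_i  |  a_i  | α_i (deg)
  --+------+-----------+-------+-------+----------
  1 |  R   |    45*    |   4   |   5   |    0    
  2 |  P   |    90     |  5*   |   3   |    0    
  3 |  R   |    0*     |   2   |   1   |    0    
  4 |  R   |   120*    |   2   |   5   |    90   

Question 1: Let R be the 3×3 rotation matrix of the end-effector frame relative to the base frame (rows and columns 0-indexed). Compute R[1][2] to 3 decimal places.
End-effector z-axis (col 2 of R) = (-0.9659,0.2588,0.0000)
R[1][2] = 0.2588

0.259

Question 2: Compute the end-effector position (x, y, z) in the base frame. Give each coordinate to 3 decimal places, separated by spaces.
-0.587 1.534 13.000

after link 1: o_1 = (3.5355, 3.5355, 4.0000)
after link 2: o_2 = (1.4142, 5.6569, 9.0000)
after link 3: o_3 = (0.7071, 6.3640, 11.0000)
after link 4: o_4 = (-0.5870, 1.5343, 13.0000)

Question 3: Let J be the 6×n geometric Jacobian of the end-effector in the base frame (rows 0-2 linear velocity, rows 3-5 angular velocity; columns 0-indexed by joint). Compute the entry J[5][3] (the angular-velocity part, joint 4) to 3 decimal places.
1.000

axis z_3 = (0.0000,0.0000,1.0000); lever o_n−o_3 = (-1.2941,-4.8296,2.0000)
cross product → J_v[:, 3] = (4.8296,-1.2941,0.0000)
J_ω[:, 3] = z_3
entry J[5][3] = 1.0000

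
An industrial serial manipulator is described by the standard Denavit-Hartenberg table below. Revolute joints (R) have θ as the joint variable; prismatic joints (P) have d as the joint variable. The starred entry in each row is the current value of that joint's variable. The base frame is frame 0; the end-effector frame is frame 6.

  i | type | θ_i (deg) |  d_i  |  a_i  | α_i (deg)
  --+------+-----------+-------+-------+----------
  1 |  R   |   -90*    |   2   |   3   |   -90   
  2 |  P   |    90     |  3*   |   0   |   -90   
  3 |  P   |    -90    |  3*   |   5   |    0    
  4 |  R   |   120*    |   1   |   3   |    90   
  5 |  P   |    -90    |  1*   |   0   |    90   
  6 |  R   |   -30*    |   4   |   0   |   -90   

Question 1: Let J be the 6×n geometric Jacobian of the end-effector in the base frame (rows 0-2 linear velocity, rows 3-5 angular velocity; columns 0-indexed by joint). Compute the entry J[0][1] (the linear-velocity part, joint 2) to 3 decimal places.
1.000

prismatic axis z_1 = (1.0000,0.0000,0.0000)
J_v[:, 1] = z_1; J_ω[:, 1] = (0,0,0)
entry J[0][1] = 1.0000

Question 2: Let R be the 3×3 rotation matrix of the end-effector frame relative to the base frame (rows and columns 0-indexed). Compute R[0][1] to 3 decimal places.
End-effector y-axis (col 1 of R) = (-0.5000,-0.0000,-0.8660)
R[0][1] = -0.5000

-0.500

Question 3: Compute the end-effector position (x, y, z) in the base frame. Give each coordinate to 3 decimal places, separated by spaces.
after link 1: o_1 = (0.0000, -3.0000, 2.0000)
after link 2: o_2 = (3.0000, -3.0000, 2.0000)
after link 3: o_3 = (8.0000, -0.0000, 2.0000)
after link 4: o_4 = (6.5000, 1.0000, -0.5981)
after link 5: o_5 = (7.3660, 1.0000, -1.0981)
after link 6: o_6 = (9.3660, 1.0000, 2.3660)

9.366 1.000 2.366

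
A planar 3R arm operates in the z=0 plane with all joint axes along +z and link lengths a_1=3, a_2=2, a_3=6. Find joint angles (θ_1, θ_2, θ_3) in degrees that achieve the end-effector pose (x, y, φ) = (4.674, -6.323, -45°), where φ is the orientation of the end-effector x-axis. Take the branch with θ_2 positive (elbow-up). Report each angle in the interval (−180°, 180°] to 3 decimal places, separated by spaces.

wrist centre = target − a_3·(cos φ, sin φ) = (0.4314, -2.0804)
cos θ_2 = (4.5140−3²−2²)/(2·3·2) = -0.7072; θ_2 = 135.0051° (elbow-up)
β = atan2(-2.0804,0.4314) = -78.2858°; ψ = atan2(1.4141,1.5857) = 41.7265°
θ_1 = β − ψ = -120.0123°
θ_3 = φ − θ_1 − θ_2 = -59.9928° (wrapped to (-180°,180°])

-120.012 135.005 -59.993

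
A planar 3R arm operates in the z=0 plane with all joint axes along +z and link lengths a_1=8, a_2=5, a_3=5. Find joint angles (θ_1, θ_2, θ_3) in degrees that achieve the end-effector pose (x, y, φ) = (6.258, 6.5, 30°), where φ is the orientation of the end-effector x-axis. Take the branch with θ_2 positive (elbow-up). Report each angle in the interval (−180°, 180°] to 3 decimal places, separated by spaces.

wrist centre = target − a_3·(cos φ, sin φ) = (1.9279, 4.0000)
cos θ_2 = (19.7167−8²−5²)/(2·8·5) = -0.8660; θ_2 = 150.0018° (elbow-up)
β = atan2(4.0000,1.9279) = 64.2674°; ψ = atan2(2.4999,3.6698) = 34.2627°
θ_1 = β − ψ = 30.0047°
θ_3 = φ − θ_1 − θ_2 = -150.0066° (wrapped to (-180°,180°])

30.005 150.002 -150.007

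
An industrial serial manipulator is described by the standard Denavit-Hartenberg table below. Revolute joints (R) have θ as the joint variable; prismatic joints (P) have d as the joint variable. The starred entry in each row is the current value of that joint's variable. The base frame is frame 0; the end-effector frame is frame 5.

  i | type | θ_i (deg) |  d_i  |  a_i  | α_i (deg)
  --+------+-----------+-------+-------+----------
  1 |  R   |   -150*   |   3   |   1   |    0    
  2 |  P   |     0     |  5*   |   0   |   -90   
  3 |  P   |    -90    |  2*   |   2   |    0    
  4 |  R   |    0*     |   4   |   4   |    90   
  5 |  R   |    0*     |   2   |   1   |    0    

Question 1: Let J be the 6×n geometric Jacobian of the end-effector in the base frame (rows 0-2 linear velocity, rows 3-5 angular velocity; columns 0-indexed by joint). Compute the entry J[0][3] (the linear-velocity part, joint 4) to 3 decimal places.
axis z_3 = (0.5000,-0.8660,0.0000); lever o_n−o_3 = (3.7321,-2.4641,5.0000)
cross product → J_v[:, 3] = (-4.3301,-2.5000,2.0000)
J_ω[:, 3] = z_3
entry J[0][3] = -4.3301

-4.330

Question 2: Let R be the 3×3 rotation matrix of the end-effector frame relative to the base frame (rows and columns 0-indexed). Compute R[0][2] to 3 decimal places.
End-effector z-axis (col 2 of R) = (0.8660,0.5000,0.0000)
R[0][2] = 0.8660

0.866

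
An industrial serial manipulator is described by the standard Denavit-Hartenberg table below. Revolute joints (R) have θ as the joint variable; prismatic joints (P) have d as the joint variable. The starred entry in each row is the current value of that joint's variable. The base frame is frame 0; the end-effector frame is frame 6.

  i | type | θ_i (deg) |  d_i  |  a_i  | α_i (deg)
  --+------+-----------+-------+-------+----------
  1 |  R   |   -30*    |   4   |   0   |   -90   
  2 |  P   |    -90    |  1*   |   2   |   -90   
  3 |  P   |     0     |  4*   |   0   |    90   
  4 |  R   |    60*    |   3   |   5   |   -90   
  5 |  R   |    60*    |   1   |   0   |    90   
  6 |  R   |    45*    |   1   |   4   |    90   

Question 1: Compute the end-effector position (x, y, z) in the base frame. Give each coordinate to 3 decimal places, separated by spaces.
after link 1: o_1 = (0.0000, 0.0000, 4.0000)
after link 2: o_2 = (0.5000, 0.8660, 6.0000)
after link 3: o_3 = (3.9641, -1.1340, 6.0000)
after link 4: o_4 = (9.2141, -0.7010, 8.5000)
after link 5: o_5 = (9.6471, -0.9510, 7.6340)
after link 6: o_6 = (11.6073, -4.3337, 6.3246)

11.607 -4.334 6.325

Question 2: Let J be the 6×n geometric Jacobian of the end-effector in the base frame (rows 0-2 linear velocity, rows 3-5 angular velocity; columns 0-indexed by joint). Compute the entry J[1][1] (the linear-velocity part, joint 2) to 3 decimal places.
prismatic axis z_1 = (0.5000,0.8660,0.0000)
J_v[:, 1] = z_1; J_ω[:, 1] = (0,0,0)
entry J[1][1] = 0.8660

0.866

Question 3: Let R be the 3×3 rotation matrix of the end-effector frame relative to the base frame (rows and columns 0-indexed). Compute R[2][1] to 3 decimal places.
End-effector y-axis (col 1 of R) = (0.8995,0.0580,0.4330)
R[2][1] = 0.4330

0.433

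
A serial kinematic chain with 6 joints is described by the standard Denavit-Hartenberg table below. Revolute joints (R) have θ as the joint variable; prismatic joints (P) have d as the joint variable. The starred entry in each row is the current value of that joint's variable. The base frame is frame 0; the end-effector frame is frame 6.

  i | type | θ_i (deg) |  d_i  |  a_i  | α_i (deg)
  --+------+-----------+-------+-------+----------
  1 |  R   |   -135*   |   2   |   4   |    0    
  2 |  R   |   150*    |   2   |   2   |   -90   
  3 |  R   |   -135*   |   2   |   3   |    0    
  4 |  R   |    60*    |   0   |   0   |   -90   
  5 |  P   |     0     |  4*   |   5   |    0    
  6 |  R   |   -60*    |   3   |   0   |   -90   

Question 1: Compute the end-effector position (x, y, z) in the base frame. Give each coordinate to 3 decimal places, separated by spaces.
after link 1: o_1 = (-2.8284, -2.8284, 2.0000)
after link 2: o_2 = (-0.8966, -2.3108, 4.0000)
after link 3: o_3 = (-3.4633, -0.9280, 6.1213)
after link 4: o_4 = (-3.4633, -0.9280, 6.1213)
after link 5: o_5 = (1.5188, 0.4070, 9.9157)
after link 6: o_6 = (4.3178, 1.1570, 9.1392)

4.318 1.157 9.139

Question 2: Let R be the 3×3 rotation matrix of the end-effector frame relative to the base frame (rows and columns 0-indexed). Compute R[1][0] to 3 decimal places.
0.870

End-effector x-axis (col 0 of R) = (-0.0991,0.8700,0.4830)
R[1][0] = 0.8700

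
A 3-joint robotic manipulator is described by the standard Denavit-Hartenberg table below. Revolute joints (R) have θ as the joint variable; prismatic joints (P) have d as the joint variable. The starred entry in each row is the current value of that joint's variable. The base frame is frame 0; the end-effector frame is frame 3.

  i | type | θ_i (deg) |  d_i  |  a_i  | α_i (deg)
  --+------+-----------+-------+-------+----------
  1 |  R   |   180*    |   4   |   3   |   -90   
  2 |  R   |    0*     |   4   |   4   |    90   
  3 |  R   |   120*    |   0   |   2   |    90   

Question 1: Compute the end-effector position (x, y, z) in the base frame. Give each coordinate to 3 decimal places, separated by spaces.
after link 1: o_1 = (-3.0000, 0.0000, 4.0000)
after link 2: o_2 = (-7.0000, -4.0000, 4.0000)
after link 3: o_3 = (-6.0000, -5.7321, 4.0000)

-6.000 -5.732 4.000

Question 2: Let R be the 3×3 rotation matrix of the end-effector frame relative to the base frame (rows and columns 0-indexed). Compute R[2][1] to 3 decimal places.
1.000

End-effector y-axis (col 1 of R) = (0.0000,0.0000,1.0000)
R[2][1] = 1.0000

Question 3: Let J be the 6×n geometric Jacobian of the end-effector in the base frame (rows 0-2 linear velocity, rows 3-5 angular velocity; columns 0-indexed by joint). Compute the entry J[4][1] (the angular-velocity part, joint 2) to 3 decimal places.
-1.000

axis z_1 = (-0.0000,-1.0000,0.0000); lever o_n−o_1 = (-3.0000,-5.7321,0.0000)
cross product → J_v[:, 1] = (0.0000,-0.0000,-3.0000)
J_ω[:, 1] = z_1
entry J[4][1] = -1.0000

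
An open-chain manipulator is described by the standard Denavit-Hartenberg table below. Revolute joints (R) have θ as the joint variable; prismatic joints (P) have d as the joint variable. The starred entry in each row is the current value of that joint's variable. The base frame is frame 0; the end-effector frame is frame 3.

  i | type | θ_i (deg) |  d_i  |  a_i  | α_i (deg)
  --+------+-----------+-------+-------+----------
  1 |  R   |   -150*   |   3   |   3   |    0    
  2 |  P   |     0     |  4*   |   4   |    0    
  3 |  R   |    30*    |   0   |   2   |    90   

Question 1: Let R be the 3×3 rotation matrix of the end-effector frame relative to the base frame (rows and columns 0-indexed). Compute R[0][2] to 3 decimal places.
-0.866

End-effector z-axis (col 2 of R) = (-0.8660,0.5000,0.0000)
R[0][2] = -0.8660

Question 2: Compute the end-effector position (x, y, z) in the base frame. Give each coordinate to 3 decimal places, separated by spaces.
after link 1: o_1 = (-2.5981, -1.5000, 3.0000)
after link 2: o_2 = (-6.0622, -3.5000, 7.0000)
after link 3: o_3 = (-7.0622, -5.2321, 7.0000)

-7.062 -5.232 7.000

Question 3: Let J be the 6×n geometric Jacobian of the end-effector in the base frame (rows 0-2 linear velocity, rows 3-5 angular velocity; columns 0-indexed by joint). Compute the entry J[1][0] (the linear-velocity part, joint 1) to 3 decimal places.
axis z_0 = ẑ; lever o_n−o_0 = (-7.0622,-5.2321,7.0000)
cross product → J_v[:, 0] = (5.2321,-7.0622,0.0000)
J_ω[:, 0] = z_0
entry J[1][0] = -7.0622

-7.062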